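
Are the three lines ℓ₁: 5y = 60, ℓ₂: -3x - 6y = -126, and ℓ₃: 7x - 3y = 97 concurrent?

Intersecting ℓ₁ and ℓ₂: solving the 2×2 system gives (x, y) = (18, 12).
Substitute into ℓ₃: (7)(18) + (-3)(12) = 90.
But ℓ₃ requires 97 ≠ 90, so the three lines have no common point.

No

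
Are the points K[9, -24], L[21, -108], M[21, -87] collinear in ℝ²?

No

KL = (12, -84), KM = (12, -63).
det[KL; KM] = (12)(-63) − (-84)(12) = 252.
The determinant is nonzero, so they are not collinear.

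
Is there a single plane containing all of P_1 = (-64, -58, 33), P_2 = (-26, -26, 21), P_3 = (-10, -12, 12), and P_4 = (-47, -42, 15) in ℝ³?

The four points are coplanar iff the 3×3 determinant with rows P_1P_2, P_1P_3, P_1P_4 is zero.
Rows: (38, 32, -12), (54, 46, -21), (17, 16, -18).
Expanding along the first row: (38)(-492) − (32)(-615) + (-12)(82) = 0.
Zero determinant ⇒ coplanar.

Yes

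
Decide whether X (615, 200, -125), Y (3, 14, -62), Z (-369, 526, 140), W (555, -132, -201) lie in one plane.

Yes

The four points are coplanar iff the 3×3 determinant with rows XY, XZ, XW is zero.
Rows: (-612, -186, 63), (-984, 326, 265), (-60, -332, -76).
Expanding along the first row: (-612)(63204) − (-186)(90684) + (63)(346248) = 0.
Zero determinant ⇒ coplanar.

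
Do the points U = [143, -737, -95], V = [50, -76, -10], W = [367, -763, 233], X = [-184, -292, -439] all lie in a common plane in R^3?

No

A normal to the plane through U, V, W is n = UV × UW = (219018, 49544, -145646).
The plane has equation n·P = 8642016. For X: n·X = 9172434.
9172434 ≠ 8642016, so X is off the plane.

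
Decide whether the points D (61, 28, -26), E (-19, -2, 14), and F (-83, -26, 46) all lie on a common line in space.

DE = (-80, -30, 40), DF = (-144, -54, 72).
DE × DF = (0, 0, 0).
The cross product vanishes, so the three points are collinear.

Yes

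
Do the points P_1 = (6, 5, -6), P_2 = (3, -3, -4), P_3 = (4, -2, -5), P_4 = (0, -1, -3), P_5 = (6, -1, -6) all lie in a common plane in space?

No

The plane through P_1, P_2, P_3 has normal n = P_1P_2 × P_1P_3 = (6, -1, 5) and equation n·P = 1.
Checking the remaining points: n·P_4 = -14, n·P_5 = 7.
Since n·P_4 = -14 ≠ 1, P_4 is off the plane and the points are not all coplanar.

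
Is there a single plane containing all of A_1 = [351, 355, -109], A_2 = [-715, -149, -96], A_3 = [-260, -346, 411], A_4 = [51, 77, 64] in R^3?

Yes

The four points are coplanar iff the 3×3 determinant with rows A_1A_2, A_1A_3, A_1A_4 is zero.
Rows: (-1066, -504, 13), (-611, -701, 520), (-300, -278, 173).
Expanding along the first row: (-1066)(23287) − (-504)(50297) + (13)(-40442) = 0.
Zero determinant ⇒ coplanar.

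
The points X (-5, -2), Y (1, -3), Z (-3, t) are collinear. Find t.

-7/3

The three points are collinear iff det[XY; XZ] = 0.
This determinant is linear in t: (6)t + (14) = 0, so t = -7/3.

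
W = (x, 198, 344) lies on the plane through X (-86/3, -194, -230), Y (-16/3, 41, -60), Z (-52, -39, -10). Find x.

-94

A normal to the plane is n = XY × XZ = (25350, -9100, 9100).
W lies in the plane iff n · XW = 0.
This gives (25350)x + (2382900) = 0, so x = -94.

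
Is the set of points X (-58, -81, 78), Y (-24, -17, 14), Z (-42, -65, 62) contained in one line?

XY = (34, 64, -64), XZ = (16, 16, -16).
Comparing components 3 and 1: (-64)(16) − (34)(-16) = -480 ≠ 0, so XY and XZ are not parallel and the points are not collinear.

No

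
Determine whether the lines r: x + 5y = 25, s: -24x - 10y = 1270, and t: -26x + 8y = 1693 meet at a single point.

Lines aᵢx + bᵢy = cᵢ with pairwise distinct directions are concurrent exactly when det[aᵢ bᵢ cᵢ] = 0.
Here the determinant is -330.
Nonzero, so no common point exists.

No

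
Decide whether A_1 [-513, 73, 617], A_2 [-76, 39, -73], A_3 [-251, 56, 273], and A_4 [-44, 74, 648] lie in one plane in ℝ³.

No

A normal to the plane through A_1, A_2, A_3 is n = A_1A_2 × A_1A_3 = (-34, -30452, 1479).
The plane has equation n·P = -1293011. For A_4: n·A_4 = -1293560.
-1293560 ≠ -1293011, so A_4 is off the plane.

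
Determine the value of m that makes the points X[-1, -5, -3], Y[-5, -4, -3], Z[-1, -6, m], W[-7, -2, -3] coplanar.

-3

The points are coplanar iff XY · (XZ × XW) = 0.
Expanding, this is linear in m: (6)m + (18) = 0.
So m = -3.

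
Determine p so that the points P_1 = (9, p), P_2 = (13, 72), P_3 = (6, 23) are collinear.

44

Collinearity: (P_1 − P_2) must be parallel to (P_3 − P_2) = (-7, -49).
Cross-multiplying the components: (p − 72)·(-7) = (-4)·(-49).
Solving gives p = 44.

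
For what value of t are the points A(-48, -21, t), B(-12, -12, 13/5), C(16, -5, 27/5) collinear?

-1

Collinearity requires AB × AC = 0; each component is linear in t.
The x-component gives (7)t + (7) = 0, so t = -1.
The remaining components then also vanish.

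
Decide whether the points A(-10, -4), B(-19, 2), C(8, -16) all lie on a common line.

Yes

AB = (-9, 6), AC = (18, -12).
Checking proportionality: AC = -2·AB, so the vectors are parallel and the points are collinear.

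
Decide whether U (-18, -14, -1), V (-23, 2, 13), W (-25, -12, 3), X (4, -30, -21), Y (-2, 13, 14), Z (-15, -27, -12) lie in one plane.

Yes

The plane through U, V, W has normal n = UV × UW = (36, -78, 102) and equation n·P = 342.
Checking the remaining points: n·X = 342, n·Y = 342, n·Z = 342.
All equal 342, so all 6 points lie in one plane.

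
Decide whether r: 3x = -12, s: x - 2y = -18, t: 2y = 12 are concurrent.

No

Intersecting r and s: solving the 2×2 system gives (x, y) = (-4, 7).
Substitute into t: (0)(-4) + (2)(7) = 14.
But t requires 12 ≠ 14, so the three lines have no common point.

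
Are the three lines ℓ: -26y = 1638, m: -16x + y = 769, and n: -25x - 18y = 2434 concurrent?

Yes

The three lines meet at one point iff the augmented coefficient matrix [aᵢ bᵢ cᵢ] has rank < 3, i.e. its determinant vanishes.
Here the determinant is 0.
It vanishes, so the lines are concurrent at (-52, -63).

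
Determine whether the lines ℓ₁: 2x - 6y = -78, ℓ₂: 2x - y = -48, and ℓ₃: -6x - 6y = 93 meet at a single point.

No

Lines aᵢx + bᵢy = cᵢ with pairwise distinct directions are concurrent exactly when det[aᵢ bᵢ cᵢ] = 0.
Here the determinant is 30.
Nonzero, so no common point exists.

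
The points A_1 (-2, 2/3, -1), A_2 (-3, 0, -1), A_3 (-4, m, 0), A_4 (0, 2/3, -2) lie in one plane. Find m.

2/3

The points are coplanar iff A_1A_2 · (A_1A_3 × A_1A_4) = 0.
Expanding, this is linear in m: (1)m + (-2/3) = 0.
So m = 2/3.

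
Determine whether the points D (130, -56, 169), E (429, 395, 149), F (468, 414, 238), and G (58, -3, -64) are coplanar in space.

No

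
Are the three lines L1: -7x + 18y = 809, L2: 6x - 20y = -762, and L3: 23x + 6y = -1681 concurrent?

Yes

Intersecting L1 and L2: solving the 2×2 system gives (x, y) = (-77, 15).
Substitute into L3: (23)(-77) + (6)(15) = -1681.
This equals -1681, so (-77, 15) lies on all three lines and they are concurrent.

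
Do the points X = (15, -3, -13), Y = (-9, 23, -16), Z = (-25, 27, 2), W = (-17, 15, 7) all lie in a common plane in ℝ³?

No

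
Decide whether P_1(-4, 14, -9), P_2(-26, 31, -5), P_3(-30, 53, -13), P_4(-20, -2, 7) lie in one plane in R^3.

A normal to the plane through P_1, P_2, P_3 is n = P_1P_2 × P_1P_3 = (-224, -192, -416).
The plane has equation n·P = 1952. For P_4: n·P_4 = 1952.
Equal, so P_4 lies in the plane and all four are coplanar.

Yes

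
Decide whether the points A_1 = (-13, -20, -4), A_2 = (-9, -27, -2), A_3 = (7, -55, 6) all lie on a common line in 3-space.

Yes

A_1A_2 = (4, -7, 2), A_1A_3 = (20, -35, 10).
Each component of A_1A_3 is 5 times the corresponding component of A_1A_2, so A_1A_3 = 5·A_1A_2 and the points are collinear.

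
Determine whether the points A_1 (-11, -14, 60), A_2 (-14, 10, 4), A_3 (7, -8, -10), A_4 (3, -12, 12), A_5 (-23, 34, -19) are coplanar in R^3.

The plane through A_1, A_2, A_3 has normal n = A_1A_2 × A_1A_3 = (-1344, -1218, -450) and equation n·P = 4836.
Checking the remaining points: n·A_4 = 5184, n·A_5 = -1950.
Since n·A_4 = 5184 ≠ 4836, A_4 is off the plane and the points are not all coplanar.

No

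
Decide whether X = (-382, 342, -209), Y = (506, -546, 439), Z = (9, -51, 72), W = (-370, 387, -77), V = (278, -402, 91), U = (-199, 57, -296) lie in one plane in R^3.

Yes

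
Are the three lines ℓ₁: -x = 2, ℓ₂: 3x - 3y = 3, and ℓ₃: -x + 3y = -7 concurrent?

Yes

Intersecting ℓ₁ and ℓ₂: solving the 2×2 system gives (x, y) = (-2, -3).
Substitute into ℓ₃: (-1)(-2) + (3)(-3) = -7.
This equals -7, so (-2, -3) lies on all three lines and they are concurrent.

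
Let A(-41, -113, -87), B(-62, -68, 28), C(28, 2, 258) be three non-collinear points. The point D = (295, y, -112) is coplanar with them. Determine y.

A normal to the plane is n = AB × AC = (2300, 15180, -5520).
D lies in the plane iff n · AD = 0.
This gives (15180)y + (2626140) = 0, so y = -173.

-173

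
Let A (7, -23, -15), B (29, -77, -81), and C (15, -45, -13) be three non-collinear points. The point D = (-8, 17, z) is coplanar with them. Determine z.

The plane through A, B, C has equation −1560x − 572y − 52z = 3016.
Substituting D: (-52)z + (2756) = 3016, so z = -5.

-5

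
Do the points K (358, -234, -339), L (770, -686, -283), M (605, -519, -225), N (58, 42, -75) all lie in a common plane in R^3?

A normal to the plane through K, L, M is n = KL × KM = (-35568, -33136, -5776).
The plane has equation n·P = -3021456. For N: n·N = -3021456.
Equal, so N lies in the plane and all four are coplanar.

Yes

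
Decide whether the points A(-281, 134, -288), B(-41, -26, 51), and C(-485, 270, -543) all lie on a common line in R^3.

No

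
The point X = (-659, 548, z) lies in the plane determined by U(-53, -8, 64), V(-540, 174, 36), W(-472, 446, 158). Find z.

The plane through U, V, W has equation 29820x + 57510y − 144840z = -11310300.
Substituting X: (-144840)z + (11864100) = -11310300, so z = 160.

160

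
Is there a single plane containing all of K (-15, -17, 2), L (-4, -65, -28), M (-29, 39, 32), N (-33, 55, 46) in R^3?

No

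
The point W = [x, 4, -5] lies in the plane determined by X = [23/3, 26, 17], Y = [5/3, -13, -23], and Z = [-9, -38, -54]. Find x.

5

A normal to the plane is n = XY × XZ = (209, 722/3, -266).
W lies in the plane iff n · XW = 0.
This gives (209)x + (-1045) = 0, so x = 5.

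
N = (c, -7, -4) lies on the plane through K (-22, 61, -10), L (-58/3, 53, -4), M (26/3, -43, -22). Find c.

-4/3

The plane through K, L, M has equation 720x + 216y − 32z = -2344.
Substituting N: (720)c + (-1384) = -2344, so c = -4/3.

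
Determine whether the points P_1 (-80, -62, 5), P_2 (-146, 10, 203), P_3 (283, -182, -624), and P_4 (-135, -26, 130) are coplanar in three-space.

Yes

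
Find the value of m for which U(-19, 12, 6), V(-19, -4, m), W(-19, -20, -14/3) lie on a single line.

2/3

Direction UW = (0, -32, -32/3). From the y-coordinate of V, the parameter along the line is τ = (-4 − 12)/(-32) = 1/2.
Then m = 6 + 1/2·(-32/3) = 2/3.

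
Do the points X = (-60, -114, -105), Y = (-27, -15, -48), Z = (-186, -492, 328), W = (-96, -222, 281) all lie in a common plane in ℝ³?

Yes

The four points are coplanar iff the 3×3 determinant with rows XY, XZ, XW is zero.
Rows: (33, 99, 57), (-126, -378, 433), (-36, -108, 386).
Expanding along the first row: (33)(-99144) − (99)(-33048) + (57)(0) = 0.
Zero determinant ⇒ coplanar.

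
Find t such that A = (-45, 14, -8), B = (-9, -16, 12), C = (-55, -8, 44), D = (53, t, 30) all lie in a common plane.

Normal to plane ABC: n = (-1120, -2072, -1092); plane equation n·P = 30128.
Requiring n·D = 30128: (-2072)t + (-92120) = 30128.
So t = -59.

-59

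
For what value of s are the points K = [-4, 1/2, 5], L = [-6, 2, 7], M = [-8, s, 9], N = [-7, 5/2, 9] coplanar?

The points are coplanar iff KL · (KM × KN) = 0.
Expanding, this is linear in s: (-2)s + (7) = 0.
So s = 7/2.

7/2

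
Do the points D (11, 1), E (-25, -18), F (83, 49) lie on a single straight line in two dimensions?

No

DE = (-36, -19), DF = (72, 48).
If collinear, DF would be a scalar multiple of DE. But (-36)·(48) ≠ (-19)·(72) (difference -360), so they are not parallel; the points are not collinear.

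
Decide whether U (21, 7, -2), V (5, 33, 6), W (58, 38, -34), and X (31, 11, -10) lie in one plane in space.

Yes

With U as base: UV = (-16, 26, 8), UW = (37, 31, -32), UX = (10, 4, -8).
UW × UX = (-120, -24, -162).
UV · (UW × UX) = 0.
The scalar triple product vanishes, so the four points are coplanar.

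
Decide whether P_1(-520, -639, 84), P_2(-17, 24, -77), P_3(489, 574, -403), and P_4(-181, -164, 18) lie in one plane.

No

With P_1 as base: P_1P_2 = (503, 663, -161), P_1P_3 = (1009, 1213, -487), P_1P_4 = (339, 475, -66).
P_1P_3 × P_1P_4 = (151267, -98499, 68068).
P_1P_2 · (P_1P_3 × P_1P_4) = -176484.
Since -176484 ≠ 0, the four points are not coplanar.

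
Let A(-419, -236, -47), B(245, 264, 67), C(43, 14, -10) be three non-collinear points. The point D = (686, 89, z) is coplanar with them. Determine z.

-153/2

The plane through A, B, C has equation −10000x + 28100y − 65000z = 613400.
Substituting D: (-65000)z + (-4359100) = 613400, so z = -153/2.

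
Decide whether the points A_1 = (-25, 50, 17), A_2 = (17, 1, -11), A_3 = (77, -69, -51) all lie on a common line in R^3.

Yes

A_1A_2 = (42, -49, -28), A_1A_3 = (102, -119, -68).
A_1A_2 × A_1A_3 = (0, 0, 0).
The cross product vanishes, so the three points are collinear.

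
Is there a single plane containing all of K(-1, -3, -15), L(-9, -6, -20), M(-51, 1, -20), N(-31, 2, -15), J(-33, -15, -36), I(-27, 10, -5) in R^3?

No

The plane through K, L, M has normal n = KL × KM = (35, 210, -182) and equation n·P = 2065.
Checking the remaining points: n·N = 2065, n·J = 2247, n·I = 2065.
Since n·J = 2247 ≠ 2065, J is off the plane and the points are not all coplanar.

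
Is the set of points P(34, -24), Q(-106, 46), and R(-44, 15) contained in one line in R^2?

Yes

PQ = (-140, 70), PR = (-78, 39).
det[PQ; PR] = (-140)(39) − (70)(-78) = 0.
The determinant is zero, so the points are collinear.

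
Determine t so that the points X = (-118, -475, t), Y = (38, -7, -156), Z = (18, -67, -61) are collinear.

Direction YZ = (-20, -60, 95). From the x-coordinate of X, the parameter along the line is τ = (-118 − 38)/(-20) = 39/5.
Then t = (-156) + 39/5·(95) = 585.

585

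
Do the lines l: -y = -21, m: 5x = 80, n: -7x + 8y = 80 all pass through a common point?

No

Intersecting l and m: solving the 2×2 system gives (x, y) = (16, 21).
Substitute into n: (-7)(16) + (8)(21) = 56.
But n requires 80 ≠ 56, so the three lines have no common point.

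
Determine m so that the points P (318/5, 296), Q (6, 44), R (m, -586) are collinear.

-138

The three points are collinear iff det[PQ; PR] = 0.
This determinant is linear in m: (252)m + (34776) = 0, so m = -138.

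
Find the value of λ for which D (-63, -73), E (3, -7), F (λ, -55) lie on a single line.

-45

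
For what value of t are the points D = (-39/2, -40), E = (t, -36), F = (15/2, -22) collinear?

-27/2

The three points are collinear iff det[DE; DF] = 0.
This determinant is linear in t: (18)t + (243) = 0, so t = -27/2.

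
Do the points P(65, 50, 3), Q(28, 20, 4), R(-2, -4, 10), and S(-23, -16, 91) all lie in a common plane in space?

Yes

The four points are coplanar iff the 3×3 determinant with rows PQ, PR, PS is zero.
Rows: (-37, -30, 1), (-67, -54, 7), (-88, -66, 88).
Expanding along the first row: (-37)(-4290) − (-30)(-5280) + (1)(-330) = 0.
Zero determinant ⇒ coplanar.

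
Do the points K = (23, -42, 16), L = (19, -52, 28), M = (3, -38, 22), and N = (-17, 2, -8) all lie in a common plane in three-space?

Yes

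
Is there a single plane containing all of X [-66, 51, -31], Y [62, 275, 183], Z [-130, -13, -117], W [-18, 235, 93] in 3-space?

Yes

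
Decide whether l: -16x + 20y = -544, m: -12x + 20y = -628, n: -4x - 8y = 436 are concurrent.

Intersecting l and m: solving the 2×2 system gives (x, y) = (-21, -44).
Substitute into n: (-4)(-21) + (-8)(-44) = 436.
This equals 436, so (-21, -44) lies on all three lines and they are concurrent.

Yes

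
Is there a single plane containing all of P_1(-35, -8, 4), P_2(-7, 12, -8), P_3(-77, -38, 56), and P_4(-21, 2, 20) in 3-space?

A normal to the plane through P_1, P_2, P_3 is n = P_1P_2 × P_1P_3 = (680, -952, 0).
The plane has equation n·P = -16184. For P_4: n·P_4 = -16184.
Equal, so P_4 lies in the plane and all four are coplanar.

Yes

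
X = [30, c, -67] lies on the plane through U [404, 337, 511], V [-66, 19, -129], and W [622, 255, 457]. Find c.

The plane through U, V, W has equation −35308x − 164900y + 107864z = -14717228.
Substituting X: (-164900)c + (-8286128) = -14717228, so c = 39.

39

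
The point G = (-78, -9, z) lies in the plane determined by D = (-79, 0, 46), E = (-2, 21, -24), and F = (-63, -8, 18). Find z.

35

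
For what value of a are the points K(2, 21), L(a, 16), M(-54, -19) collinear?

The three points are collinear iff det[KL; KM] = 0.
This determinant is linear in a: (-40)a + (-200) = 0, so a = -5.

-5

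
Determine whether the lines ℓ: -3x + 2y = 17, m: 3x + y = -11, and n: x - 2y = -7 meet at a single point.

No

Intersecting ℓ and m: solving the 2×2 system gives (x, y) = (-13/3, 2).
Substitute into n: (1)(-13/3) + (-2)(2) = -25/3.
But n requires -7 ≠ -25/3, so the three lines have no common point.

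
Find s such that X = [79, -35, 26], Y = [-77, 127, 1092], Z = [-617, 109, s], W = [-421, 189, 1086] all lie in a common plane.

162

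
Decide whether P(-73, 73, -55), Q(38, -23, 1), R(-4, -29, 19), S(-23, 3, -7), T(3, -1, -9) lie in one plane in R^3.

The plane through P, Q, R has normal n = PQ × PR = (-1392, -4350, -4698) and equation n·X = 42456.
Checking the remaining points: n·S = 51852, n·T = 42456.
Since n·S = 51852 ≠ 42456, S is off the plane and the points are not all coplanar.

No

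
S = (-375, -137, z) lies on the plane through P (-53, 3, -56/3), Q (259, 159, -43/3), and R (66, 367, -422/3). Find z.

-95/3

Coplanarity requires PQ · (PR × PS) = 0.
PQ = (312, 156, 13/3), PR = (119, 364, -122); the triple product is linear in z with coefficient 95004 and constant term 3008460.
Setting it to zero: z = -95/3.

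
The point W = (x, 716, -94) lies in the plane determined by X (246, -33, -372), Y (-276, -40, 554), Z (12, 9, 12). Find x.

-204

A normal to the plane is n = XY × XZ = (-41580, -16236, -23562).
W lies in the plane iff n · XW = 0.
This gives (-41580)x + (-8482320) = 0, so x = -204.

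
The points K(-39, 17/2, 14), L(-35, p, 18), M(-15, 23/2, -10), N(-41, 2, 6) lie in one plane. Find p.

The points are coplanar iff KL · (KM × KN) = 0.
Expanding, this is linear in p: (240)p + (-3360) = 0.
So p = 14.

14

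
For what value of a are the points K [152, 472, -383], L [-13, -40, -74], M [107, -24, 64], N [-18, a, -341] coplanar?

The points are coplanar iff KL · (KM × KN) = 0.
Expanding, this is linear in a: (59850)a + (-12927600) = 0.
So a = 216.

216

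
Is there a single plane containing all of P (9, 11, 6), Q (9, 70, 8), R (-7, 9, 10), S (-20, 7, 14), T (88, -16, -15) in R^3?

No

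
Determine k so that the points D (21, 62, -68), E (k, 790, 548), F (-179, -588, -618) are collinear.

Collinearity requires DE × DF = 0; each component is linear in k.
The y-component gives (550)k + (-134750) = 0, so k = 245.
The remaining components then also vanish.

245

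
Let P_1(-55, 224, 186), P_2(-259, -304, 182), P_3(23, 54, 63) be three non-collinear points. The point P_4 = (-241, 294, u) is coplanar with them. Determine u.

367

The plane through P_1, P_2, P_3 has equation 64264x − 25404y + 75864z = 4885688.
Substituting P_4: (75864)u + (-22956400) = 4885688, so u = 367.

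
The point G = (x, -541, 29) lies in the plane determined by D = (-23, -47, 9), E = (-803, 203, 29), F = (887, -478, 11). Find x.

809

Coplanarity requires DE · (DF × DG) = 0.
DE = (-780, 250, 20), DF = (910, -431, 2); the triple product is linear in x with coefficient 9120 and constant term -7378080.
Setting it to zero: x = 809.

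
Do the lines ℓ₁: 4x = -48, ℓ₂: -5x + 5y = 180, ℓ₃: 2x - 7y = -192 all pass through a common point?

Yes

Intersecting ℓ₁ and ℓ₂: solving the 2×2 system gives (x, y) = (-12, 24).
Substitute into ℓ₃: (2)(-12) + (-7)(24) = -192.
This equals -192, so (-12, 24) lies on all three lines and they are concurrent.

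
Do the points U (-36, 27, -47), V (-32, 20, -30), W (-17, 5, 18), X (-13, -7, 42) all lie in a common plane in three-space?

With U as base: UV = (4, -7, 17), UW = (19, -22, 65), UX = (23, -34, 89).
UW × UX = (252, -196, -140).
UV · (UW × UX) = 0.
The scalar triple product vanishes, so the four points are coplanar.

Yes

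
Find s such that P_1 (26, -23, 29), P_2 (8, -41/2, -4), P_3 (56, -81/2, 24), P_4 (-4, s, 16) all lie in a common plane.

-19/2

The points are coplanar iff P_1P_2 · (P_1P_3 × P_1P_4) = 0.
Expanding, this is linear in s: (-1080)s + (-10260) = 0.
So s = -19/2.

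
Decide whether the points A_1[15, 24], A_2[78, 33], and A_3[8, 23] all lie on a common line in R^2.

Yes

A_1A_2 = (63, 9), A_1A_3 = (-7, -1).
Twice the signed area of △A_1A_2A_3 is (63)(-1) − (9)(-7) = 0.
The triangle is degenerate (zero area), so the points are collinear.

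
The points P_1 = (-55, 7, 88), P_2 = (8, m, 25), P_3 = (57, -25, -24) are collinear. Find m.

-11

Collinearity requires P_1P_2 × P_1P_3 = 0; each component is linear in m.
The x-component gives (-112)m + (-1232) = 0, so m = -11.
The remaining components then also vanish.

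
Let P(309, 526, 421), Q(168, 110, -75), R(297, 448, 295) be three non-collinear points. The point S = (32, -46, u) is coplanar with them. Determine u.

The plane through P, Q, R has equation 13728x − 11814y + 6006z = 556314.
Substituting S: (6006)u + (982740) = 556314, so u = -71.

-71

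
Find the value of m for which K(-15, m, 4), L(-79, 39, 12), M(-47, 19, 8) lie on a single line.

Collinearity requires KL × KM = 0; each component is linear in m.
The x-component gives (4)m + (4) = 0, so m = -1.
The remaining components then also vanish.

-1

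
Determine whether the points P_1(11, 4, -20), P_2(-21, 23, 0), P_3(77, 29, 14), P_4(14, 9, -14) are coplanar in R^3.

No

With P_1 as base: P_1P_2 = (-32, 19, 20), P_1P_3 = (66, 25, 34), P_1P_4 = (3, 5, 6).
P_1P_3 × P_1P_4 = (-20, -294, 255).
P_1P_2 · (P_1P_3 × P_1P_4) = 154.
Since 154 ≠ 0, the four points are not coplanar.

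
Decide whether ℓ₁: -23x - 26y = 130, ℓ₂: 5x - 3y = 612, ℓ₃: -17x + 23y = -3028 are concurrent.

Yes

Intersecting ℓ₁ and ℓ₂: solving the 2×2 system gives (x, y) = (78, -74).
Substitute into ℓ₃: (-17)(78) + (23)(-74) = -3028.
This equals -3028, so (78, -74) lies on all three lines and they are concurrent.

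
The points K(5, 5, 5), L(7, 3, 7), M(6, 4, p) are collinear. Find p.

Direction KL = (2, -2, 2). From the x-coordinate of M, the parameter along the line is τ = (6 − 5)/2 = 1/2.
Then p = 5 + 1/2·(2) = 6.

6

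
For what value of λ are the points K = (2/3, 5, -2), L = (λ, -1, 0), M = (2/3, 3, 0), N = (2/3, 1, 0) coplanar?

Normal to plane KMN: n = (4, 0, 0); plane equation n·P = 8/3.
Requiring n·L = 8/3: (4)λ + (0) = 8/3.
So λ = 2/3.

2/3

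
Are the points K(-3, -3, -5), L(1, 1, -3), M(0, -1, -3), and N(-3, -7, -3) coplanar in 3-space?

A normal to the plane through K, L, M is n = KL × KM = (4, -2, -4).
The plane has equation n·P = 14. For N: n·N = 14.
Equal, so N lies in the plane and all four are coplanar.

Yes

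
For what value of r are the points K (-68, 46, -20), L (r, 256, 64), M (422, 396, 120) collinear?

226

Direction KM = (490, 350, 140). From the y-coordinate of L, the parameter along the line is τ = (256 − 46)/350 = 3/5.
Then r = (-68) + 3/5·(490) = 226.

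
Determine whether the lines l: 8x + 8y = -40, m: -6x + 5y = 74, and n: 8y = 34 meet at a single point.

No

The three lines meet at one point iff the augmented coefficient matrix [aᵢ bᵢ cᵢ] has rank < 3, i.e. its determinant vanishes.
Here the determinant is 176.
Nonzero, so no common point exists.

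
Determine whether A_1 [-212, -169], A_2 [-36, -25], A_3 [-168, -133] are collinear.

A_1A_2 = (176, 144), A_1A_3 = (44, 36).
Checking proportionality: A_1A_3 = 1/4·A_1A_2, so the vectors are parallel and the points are collinear.

Yes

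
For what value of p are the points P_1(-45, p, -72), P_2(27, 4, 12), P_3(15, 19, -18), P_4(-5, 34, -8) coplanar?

Coplanarity ⇔ det[P_1P_2; P_1P_3; P_1P_4] = 0.
Expanding, this is linear in p: (-720)p + (56160) = 0.
So p = 78.

78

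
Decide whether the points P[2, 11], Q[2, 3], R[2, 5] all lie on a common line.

PQ = (0, -8), PR = (0, -6).
det[PQ; PR] = (0)(-6) − (-8)(0) = 0.
The determinant is zero, so the points are collinear.

Yes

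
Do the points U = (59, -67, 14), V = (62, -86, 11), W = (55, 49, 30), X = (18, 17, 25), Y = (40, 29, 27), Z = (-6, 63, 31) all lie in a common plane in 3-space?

The plane through U, V, W has normal n = UV × UW = (44, -36, 272) and equation n·P = 8816.
Checking the remaining points: n·X = 6980, n·Y = 8060, n·Z = 5900.
Since n·X = 6980 ≠ 8816, X is off the plane and the points are not all coplanar.

No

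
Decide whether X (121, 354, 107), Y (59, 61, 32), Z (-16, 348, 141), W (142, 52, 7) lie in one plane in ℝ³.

No

The four points are coplanar iff the 3×3 determinant with rows XY, XZ, XW is zero.
Rows: (-62, -293, -75), (-137, -6, 34), (21, -302, -100).
Expanding along the first row: (-62)(10868) − (-293)(12986) + (-75)(41500) = 18582.
Nonzero ⇒ not coplanar.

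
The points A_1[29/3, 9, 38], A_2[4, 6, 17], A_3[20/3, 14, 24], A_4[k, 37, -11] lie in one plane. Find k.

1/3

Normal to plane A_1A_2A_3: n = (147, -49/3, -112/3); plane equation n·P = -434/3.
Requiring n·A_4 = -434/3: (147)k + (-581/3) = -434/3.
So k = 1/3.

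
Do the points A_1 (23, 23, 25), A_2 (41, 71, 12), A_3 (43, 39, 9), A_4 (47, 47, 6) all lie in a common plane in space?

Yes

The four points are coplanar iff the 3×3 determinant with rows A_1A_2, A_1A_3, A_1A_4 is zero.
Rows: (18, 48, -13), (20, 16, -16), (24, 24, -19).
Expanding along the first row: (18)(80) − (48)(4) + (-13)(96) = 0.
Zero determinant ⇒ coplanar.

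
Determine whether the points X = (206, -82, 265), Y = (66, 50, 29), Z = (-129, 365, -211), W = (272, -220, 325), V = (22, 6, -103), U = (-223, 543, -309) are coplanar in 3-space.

Yes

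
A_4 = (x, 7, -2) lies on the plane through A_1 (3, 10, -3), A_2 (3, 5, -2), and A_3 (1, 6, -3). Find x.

A normal to the plane is n = A_1A_2 × A_1A_3 = (4, -2, -10).
A_4 lies in the plane iff n · A_1A_4 = 0.
This gives (4)x + (-16) = 0, so x = 4.

4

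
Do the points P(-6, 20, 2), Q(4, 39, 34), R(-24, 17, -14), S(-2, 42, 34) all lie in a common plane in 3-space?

Yes

The four points are coplanar iff the 3×3 determinant with rows PQ, PR, PS is zero.
Rows: (10, 19, 32), (-18, -3, -16), (4, 22, 32).
Expanding along the first row: (10)(256) − (19)(-512) + (32)(-384) = 0.
Zero determinant ⇒ coplanar.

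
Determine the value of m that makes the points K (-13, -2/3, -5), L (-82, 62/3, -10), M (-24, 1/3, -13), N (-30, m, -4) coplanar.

16/3

Normal to plane KLM: n = (-497/3, -497, 497/3); plane equation n·P = 4970/3.
Requiring n·N = 4970/3: (-497)m + (12922/3) = 4970/3.
So m = 16/3.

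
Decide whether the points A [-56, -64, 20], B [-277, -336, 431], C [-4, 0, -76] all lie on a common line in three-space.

No

AB = (-221, -272, 411), AC = (52, 64, -96).
Comparing components 2 and 3: (-272)(-96) − (411)(64) = -192 ≠ 0, so AB and AC are not parallel and the points are not collinear.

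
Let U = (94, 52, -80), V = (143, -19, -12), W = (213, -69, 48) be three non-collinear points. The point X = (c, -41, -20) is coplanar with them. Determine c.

73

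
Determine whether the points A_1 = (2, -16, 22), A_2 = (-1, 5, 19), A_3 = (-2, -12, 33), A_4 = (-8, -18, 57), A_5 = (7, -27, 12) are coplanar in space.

Yes

The plane through A_1, A_2, A_3 has normal n = A_1A_2 × A_1A_3 = (243, 45, 72) and equation n·P = 1350.
Checking the remaining points: n·A_4 = 1350, n·A_5 = 1350.
All equal 1350, so all 5 points lie in one plane.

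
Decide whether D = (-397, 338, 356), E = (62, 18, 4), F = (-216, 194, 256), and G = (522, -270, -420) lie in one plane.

Yes

With D as base: DE = (459, -320, -352), DF = (181, -144, -100), DG = (919, -608, -776).
DF × DG = (50944, 48556, 22288).
DE · (DF × DG) = 0.
The scalar triple product vanishes, so the four points are coplanar.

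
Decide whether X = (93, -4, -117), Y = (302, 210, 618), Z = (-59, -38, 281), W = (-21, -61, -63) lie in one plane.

A normal to the plane through X, Y, Z is n = XY × XZ = (110162, -194902, 25422).
The plane has equation n·P = 8050300. For W: n·W = 7974034.
7974034 ≠ 8050300, so W is off the plane.

No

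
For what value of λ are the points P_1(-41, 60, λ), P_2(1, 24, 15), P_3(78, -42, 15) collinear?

Collinearity requires P_1P_2 × P_1P_3 = 0; each component is linear in λ.
The x-component gives (-66)λ + (990) = 0, so λ = 15.
The remaining components then also vanish.

15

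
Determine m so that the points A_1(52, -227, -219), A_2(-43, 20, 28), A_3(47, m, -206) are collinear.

Collinearity requires A_1A_2 × A_1A_3 = 0; each component is linear in m.
The x-component gives (-247)m + (-52858) = 0, so m = -214.
The remaining components then also vanish.

-214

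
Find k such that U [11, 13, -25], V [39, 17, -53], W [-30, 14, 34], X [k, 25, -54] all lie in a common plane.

Coplanarity ⇔ det[UV; UW; UX] = 0.
Expanding, this is linear in k: (264)k + (-14520) = 0.
So k = 55.

55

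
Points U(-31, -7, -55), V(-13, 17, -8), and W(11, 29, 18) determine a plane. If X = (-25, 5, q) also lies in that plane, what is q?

Coplanarity requires UV · (UW × UX) = 0.
UV = (18, 24, 47), UW = (42, 36, 73); the triple product is linear in q with coefficient -360 and constant term -11520.
Setting it to zero: q = -32.

-32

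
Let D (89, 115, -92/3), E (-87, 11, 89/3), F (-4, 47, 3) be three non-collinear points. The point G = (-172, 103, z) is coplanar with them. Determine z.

A normal to the plane is n = DE × DF = (1804/3, 943/3, 2296).
G lies in the plane iff n · DG = 0.
This gives (2296)z + (-270928/3) = 0, so z = 118/3.

118/3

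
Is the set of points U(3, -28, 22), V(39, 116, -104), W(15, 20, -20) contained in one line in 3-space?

UV = (36, 144, -126), UW = (12, 48, -42).
UV × UW = (0, 0, 0).
The cross product vanishes, so the three points are collinear.

Yes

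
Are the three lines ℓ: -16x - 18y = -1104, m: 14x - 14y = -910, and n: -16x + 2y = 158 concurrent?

No

Intersecting ℓ and m: solving the 2×2 system gives (x, y) = (-33/17, 1072/17).
Substitute into n: (-16)(-33/17) + (2)(1072/17) = 2672/17.
But n requires 158 ≠ 2672/17, so the three lines have no common point.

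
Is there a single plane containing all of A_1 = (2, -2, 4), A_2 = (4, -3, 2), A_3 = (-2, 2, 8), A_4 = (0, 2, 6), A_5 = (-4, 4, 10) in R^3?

Yes

The plane through A_1, A_2, A_3 has normal n = A_1A_2 × A_1A_3 = (4, 0, 4) and equation n·P = 24.
Checking the remaining points: n·A_4 = 24, n·A_5 = 24.
All equal 24, so all 5 points lie in one plane.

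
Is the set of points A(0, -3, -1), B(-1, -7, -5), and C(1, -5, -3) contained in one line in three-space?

No

AB = (-1, -4, -4), AC = (1, -2, -2).
Comparing components 3 and 1: (-4)(1) − (-1)(-2) = -6 ≠ 0, so AB and AC are not parallel and the points are not collinear.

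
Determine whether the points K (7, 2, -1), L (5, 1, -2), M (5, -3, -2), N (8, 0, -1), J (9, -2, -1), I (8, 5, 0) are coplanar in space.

No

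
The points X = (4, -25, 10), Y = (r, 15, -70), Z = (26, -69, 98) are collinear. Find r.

-16

Collinearity requires XY × XZ = 0; each component is linear in r.
The y-component gives (-88)r + (-1408) = 0, so r = -16.
The remaining components then also vanish.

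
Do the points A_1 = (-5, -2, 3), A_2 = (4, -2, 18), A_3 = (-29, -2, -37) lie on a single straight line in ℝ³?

Yes

A_1A_2 = (9, 0, 15), A_1A_3 = (-24, 0, -40).
Each component of A_1A_3 is -8/3 times the corresponding component of A_1A_2, so A_1A_3 = -8/3·A_1A_2 and the points are collinear.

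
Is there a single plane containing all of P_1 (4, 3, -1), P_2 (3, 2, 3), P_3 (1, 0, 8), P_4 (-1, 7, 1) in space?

The four points are coplanar iff the 3×3 determinant with rows P_1P_2, P_1P_3, P_1P_4 is zero.
Rows: (-1, -1, 4), (-3, -3, 9), (-5, 4, 2).
Expanding along the first row: (-1)(-42) − (-1)(39) + (4)(-27) = -27.
Nonzero ⇒ not coplanar.

No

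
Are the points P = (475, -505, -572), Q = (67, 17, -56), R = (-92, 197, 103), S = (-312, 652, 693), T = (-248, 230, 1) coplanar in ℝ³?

The plane through P, Q, R has normal n = PQ × PR = (-9882, -17172, 9558) and equation n·X = -1489266.
Checking the remaining points: n·S = -1489266, n·T = -1489266.
All equal -1489266, so all 5 points lie in one plane.

Yes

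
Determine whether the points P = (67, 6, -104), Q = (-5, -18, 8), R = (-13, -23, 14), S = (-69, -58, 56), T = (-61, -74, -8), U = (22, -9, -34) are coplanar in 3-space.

The plane through P, Q, R has normal n = PQ × PR = (416, -464, 168) and equation n·X = 7616.
Checking the remaining points: n·S = 7616, n·T = 7616, n·U = 7616.
All equal 7616, so all 6 points lie in one plane.

Yes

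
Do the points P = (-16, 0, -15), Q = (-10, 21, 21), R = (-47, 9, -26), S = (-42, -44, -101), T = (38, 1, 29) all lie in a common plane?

Yes

The plane through P, Q, R has normal n = PQ × PR = (-555, -1050, 705) and equation n·X = -1695.
Checking the remaining points: n·S = -1695, n·T = -1695.
All equal -1695, so all 5 points lie in one plane.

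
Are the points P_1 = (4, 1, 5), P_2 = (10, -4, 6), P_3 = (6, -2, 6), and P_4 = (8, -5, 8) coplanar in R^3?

No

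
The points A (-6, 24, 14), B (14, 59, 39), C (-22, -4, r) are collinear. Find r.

Direction AB = (20, 35, 25). From the x-coordinate of C, the parameter along the line is τ = (-22 − (-6))/20 = -4/5.
Then r = 14 + (-4/5)·(25) = -6.

-6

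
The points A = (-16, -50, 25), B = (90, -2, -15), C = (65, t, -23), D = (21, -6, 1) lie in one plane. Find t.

34

Normal to plane ABD: n = (608, 1064, 2888); plane equation n·P = 9272.
Requiring n·C = 9272: (1064)t + (-26904) = 9272.
So t = 34.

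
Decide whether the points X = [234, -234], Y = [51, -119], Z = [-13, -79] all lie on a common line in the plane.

XY = (-183, 115), XZ = (-247, 155).
det[XY; XZ] = (-183)(155) − (115)(-247) = 40.
The determinant is nonzero, so they are not collinear.

No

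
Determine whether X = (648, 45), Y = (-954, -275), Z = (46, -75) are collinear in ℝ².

No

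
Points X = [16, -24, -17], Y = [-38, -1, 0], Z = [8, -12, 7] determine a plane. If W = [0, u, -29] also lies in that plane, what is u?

-24

A normal to the plane is n = XY × XZ = (348, 1160, -464).
W lies in the plane iff n · XW = 0.
This gives (1160)u + (27840) = 0, so u = -24.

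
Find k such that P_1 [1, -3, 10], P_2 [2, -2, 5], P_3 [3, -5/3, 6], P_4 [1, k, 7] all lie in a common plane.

The points are coplanar iff P_1P_2 · (P_1P_3 × P_1P_4) = 0.
Expanding, this is linear in k: (-6)k + (-16) = 0.
So k = -8/3.

-8/3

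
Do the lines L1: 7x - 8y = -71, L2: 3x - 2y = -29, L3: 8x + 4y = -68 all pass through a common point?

Yes

Intersecting L1 and L2: solving the 2×2 system gives (x, y) = (-9, 1).
Substitute into L3: (8)(-9) + (4)(1) = -68.
This equals -68, so (-9, 1) lies on all three lines and they are concurrent.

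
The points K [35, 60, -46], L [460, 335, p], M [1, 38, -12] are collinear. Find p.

-471

Collinearity requires KL × KM = 0; each component is linear in p.
The x-component gives (22)p + (10362) = 0, so p = -471.
The remaining components then also vanish.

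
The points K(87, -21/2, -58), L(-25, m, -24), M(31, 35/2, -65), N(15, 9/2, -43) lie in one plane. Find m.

7/2

Normal to plane KMN: n = (525, 1344, 1176); plane equation n·P = -36645.
Requiring n·L = -36645: (1344)m + (-41349) = -36645.
So m = 7/2.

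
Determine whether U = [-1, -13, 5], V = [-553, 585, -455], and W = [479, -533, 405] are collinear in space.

UV = (-552, 598, -460), UW = (480, -520, 400).
UV × UW = (0, 0, 0).
The cross product vanishes, so the three points are collinear.

Yes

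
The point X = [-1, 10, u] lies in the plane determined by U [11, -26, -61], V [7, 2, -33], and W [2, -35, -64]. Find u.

The plane through U, V, W has equation 168x − 264y + 288z = -8856.
Substituting X: (288)u + (-2808) = -8856, so u = -21.

-21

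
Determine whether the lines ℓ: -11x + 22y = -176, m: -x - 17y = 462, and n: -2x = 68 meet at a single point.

No

Intersecting ℓ and m: solving the 2×2 system gives (x, y) = (-652/19, -478/19).
Substitute into n: (-2)(-652/19) + (0)(-478/19) = 1304/19.
But n requires 68 ≠ 1304/19, so the three lines have no common point.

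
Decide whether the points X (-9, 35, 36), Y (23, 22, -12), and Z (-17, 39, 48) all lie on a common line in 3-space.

No

XY = (32, -13, -48), XZ = (-8, 4, 12).
XY × XZ = (36, 0, 24).
The cross product is nonzero, so the points do not lie on one line.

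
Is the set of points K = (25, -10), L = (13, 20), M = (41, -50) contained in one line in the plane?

KL = (-12, 30), KM = (16, -40).
Twice the signed area of △KLM is (-12)(-40) − (30)(16) = 0.
The triangle is degenerate (zero area), so the points are collinear.

Yes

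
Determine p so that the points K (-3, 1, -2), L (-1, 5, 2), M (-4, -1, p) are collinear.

Collinearity requires KL × KM = 0; each component is linear in p.
The x-component gives (4)p + (16) = 0, so p = -4.
The remaining components then also vanish.

-4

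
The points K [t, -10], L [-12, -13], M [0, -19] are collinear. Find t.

-18

The three points are collinear iff det[KL; KM] = 0.
This determinant is linear in t: (6)t + (108) = 0, so t = -18.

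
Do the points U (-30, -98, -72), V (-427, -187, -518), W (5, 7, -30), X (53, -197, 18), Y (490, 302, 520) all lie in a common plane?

Yes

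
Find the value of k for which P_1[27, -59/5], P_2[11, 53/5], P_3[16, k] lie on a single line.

Collinearity: (P_3 − P_1) must be parallel to (P_2 − P_1) = (-16, 112/5).
Cross-multiplying the components: (k − (-59/5))·(-16) = (-11)·(112/5).
Solving gives k = 18/5.

18/5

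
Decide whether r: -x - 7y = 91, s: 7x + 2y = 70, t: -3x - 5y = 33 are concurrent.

Lines aᵢx + bᵢy = cᵢ with pairwise distinct directions are concurrent exactly when det[aᵢ bᵢ cᵢ] = 0.
Here the determinant is 32.
Nonzero, so no common point exists.

No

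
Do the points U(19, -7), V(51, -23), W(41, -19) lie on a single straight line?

No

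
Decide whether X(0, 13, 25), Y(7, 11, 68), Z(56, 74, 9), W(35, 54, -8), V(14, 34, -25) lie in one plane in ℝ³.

The plane through X, Y, Z has normal n = XY × XZ = (-2591, 2520, 539) and equation n·P = 46235.
Checking the remaining points: n·W = 41083, n·V = 35931.
Since n·W = 41083 ≠ 46235, W is off the plane and the points are not all coplanar.

No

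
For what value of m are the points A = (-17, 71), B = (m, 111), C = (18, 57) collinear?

The three points are collinear iff det[AB; AC] = 0.
This determinant is linear in m: (-14)m + (-1638) = 0, so m = -117.

-117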